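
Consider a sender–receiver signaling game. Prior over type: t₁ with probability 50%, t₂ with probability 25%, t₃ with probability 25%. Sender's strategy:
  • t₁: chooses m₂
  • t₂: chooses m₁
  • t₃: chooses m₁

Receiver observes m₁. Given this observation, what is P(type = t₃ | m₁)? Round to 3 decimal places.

0.500

P(m₁) = 0.5·0 + 0.25·1 + 0.25·1 = 0.5
P(t₃ | m₁) = (0.25·1) / 0.5 = 0.25 / 0.5 = 0.5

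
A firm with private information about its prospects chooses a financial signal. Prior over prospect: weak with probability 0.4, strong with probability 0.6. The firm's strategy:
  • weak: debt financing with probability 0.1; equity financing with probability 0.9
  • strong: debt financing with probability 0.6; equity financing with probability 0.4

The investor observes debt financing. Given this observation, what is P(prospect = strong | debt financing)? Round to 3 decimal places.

P(debt financing) = 0.4·0.1 + 0.6·0.6 = 0.4
P(strong | debt financing) = (0.6·0.6) / 0.4 = 0.36 / 0.4 = 0.9

0.900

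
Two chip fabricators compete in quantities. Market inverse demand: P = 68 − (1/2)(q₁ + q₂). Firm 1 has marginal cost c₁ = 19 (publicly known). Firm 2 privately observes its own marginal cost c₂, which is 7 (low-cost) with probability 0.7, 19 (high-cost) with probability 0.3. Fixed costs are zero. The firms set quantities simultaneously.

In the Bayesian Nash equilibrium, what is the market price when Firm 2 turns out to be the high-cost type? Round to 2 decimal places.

Each type of Firm 2 best-responds to q₁; Firm 1 best-responds to the expected q₂ over Firm 2's types.
Firm 2 with cost c maximizes (68 − (1/2)(q₁+q₂) − c)·q₂, giving q₂(c) = (68 − c − (1/2)q₁).
E[c₂] = 0.7·7 + 0.3·19 = 10.6
Firm 1's FOC against E[q₂] yields q₁ = (68 − 2·19 + E[c₂])/(3/2) = (68 − 38 + 10.6)/(3/2) = 27.0667.
q₂(high-cost) = 35.4667, so P = 68 − (1/2)·(27.0667 + 35.4667) = 36.7333.

36.73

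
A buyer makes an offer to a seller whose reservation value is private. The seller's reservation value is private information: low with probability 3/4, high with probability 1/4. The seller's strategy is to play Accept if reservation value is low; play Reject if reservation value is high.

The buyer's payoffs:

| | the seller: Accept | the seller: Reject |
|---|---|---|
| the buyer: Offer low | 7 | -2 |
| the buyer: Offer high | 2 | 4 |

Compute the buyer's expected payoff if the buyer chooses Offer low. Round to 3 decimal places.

E[Offer low] = 3/4·7 + 1/4·(-2) = 21/4 + (-1/2) = 19/4

4.750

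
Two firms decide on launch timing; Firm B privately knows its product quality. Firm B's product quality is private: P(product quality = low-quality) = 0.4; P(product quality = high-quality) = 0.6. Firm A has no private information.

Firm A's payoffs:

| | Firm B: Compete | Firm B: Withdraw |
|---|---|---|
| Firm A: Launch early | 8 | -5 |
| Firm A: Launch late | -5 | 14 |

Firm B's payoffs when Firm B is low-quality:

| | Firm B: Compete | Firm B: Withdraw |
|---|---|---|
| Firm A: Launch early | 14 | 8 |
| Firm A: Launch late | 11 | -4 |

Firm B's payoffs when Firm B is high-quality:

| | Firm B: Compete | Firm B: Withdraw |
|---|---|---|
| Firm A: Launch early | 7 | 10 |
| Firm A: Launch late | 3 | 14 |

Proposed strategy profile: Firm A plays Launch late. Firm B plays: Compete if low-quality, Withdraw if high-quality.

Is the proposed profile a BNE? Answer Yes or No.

Yes

A profile is a BNE iff every type of every player is best-responding given beliefs about the other side.
Firm A plays Launch late: E[Launch late] = 0.4·(-5) + 0.6·(14) = 6.4; E[Launch early] = 0.2. Best-responding. ✓
Firm B (product quality low-quality), facing Launch late: Compete gives 11, Withdraw gives -4. Proposed Compete is best. ✓
Firm B (product quality high-quality), facing Launch late: Compete gives 3, Withdraw gives 14. Proposed Withdraw is best. ✓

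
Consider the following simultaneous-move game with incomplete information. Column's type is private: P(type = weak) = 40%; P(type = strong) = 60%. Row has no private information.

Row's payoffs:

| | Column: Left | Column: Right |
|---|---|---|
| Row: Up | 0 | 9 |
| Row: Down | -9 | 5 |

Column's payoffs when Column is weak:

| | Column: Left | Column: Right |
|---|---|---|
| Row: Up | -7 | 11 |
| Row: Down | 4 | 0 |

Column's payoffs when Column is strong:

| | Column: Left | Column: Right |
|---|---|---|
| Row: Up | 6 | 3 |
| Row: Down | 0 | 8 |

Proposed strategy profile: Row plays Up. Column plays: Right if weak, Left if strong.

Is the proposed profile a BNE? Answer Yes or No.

Yes

A profile is a BNE iff every type of every player is best-responding given beliefs about the other side.
Row plays Up: E[Up] = 0.4·(9) + 0.6·(0) = 3.6; E[Down] = -3.4. Best-responding. ✓
Column (type weak), facing Up: Left gives -7, Right gives 11. Proposed Right is best. ✓
Column (type strong), facing Up: Left gives 6, Right gives 3. Proposed Left is best. ✓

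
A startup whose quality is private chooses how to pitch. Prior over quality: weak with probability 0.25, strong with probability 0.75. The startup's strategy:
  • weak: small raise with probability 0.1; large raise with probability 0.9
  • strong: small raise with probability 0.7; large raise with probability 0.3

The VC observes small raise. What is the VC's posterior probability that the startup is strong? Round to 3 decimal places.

P(small raise) = 0.25·0.1 + 0.75·0.7 = 0.55
P(strong | small raise) = (0.75·0.7) / 0.55 = 0.525 / 0.55 = 0.954545

0.955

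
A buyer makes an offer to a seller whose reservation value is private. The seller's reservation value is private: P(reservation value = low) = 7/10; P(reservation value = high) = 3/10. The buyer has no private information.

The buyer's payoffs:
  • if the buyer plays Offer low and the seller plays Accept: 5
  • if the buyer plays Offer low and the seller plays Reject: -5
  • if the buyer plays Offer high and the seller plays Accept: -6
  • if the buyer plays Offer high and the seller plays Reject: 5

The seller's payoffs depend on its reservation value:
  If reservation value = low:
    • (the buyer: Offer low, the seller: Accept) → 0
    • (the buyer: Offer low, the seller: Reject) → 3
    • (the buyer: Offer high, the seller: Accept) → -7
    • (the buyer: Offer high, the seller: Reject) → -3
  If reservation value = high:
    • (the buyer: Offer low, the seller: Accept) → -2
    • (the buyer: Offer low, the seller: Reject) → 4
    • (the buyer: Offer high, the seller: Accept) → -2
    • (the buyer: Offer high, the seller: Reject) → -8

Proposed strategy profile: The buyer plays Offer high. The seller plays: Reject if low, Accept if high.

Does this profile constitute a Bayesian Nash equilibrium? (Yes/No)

Yes

The buyer plays Offer high: E[Offer high] = 7/10·(5) + 3/10·(-6) = 17/10; E[Offer low] = -2. Best-responding. ✓
The seller (reservation value low), facing Offer high: Accept gives -7, Reject gives -3. Proposed Reject is best. ✓
The seller (reservation value high), facing Offer high: Accept gives -2, Reject gives -8. Proposed Accept is best. ✓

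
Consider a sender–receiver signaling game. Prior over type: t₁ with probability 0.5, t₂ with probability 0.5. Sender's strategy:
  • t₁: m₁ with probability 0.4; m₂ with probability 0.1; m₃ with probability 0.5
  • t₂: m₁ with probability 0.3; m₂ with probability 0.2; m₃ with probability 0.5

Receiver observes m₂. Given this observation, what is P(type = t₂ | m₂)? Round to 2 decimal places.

P(m₂) = 0.5·0.1 + 0.5·0.2 = 0.15
P(t₂ | m₂) = (0.5·0.2) / 0.15 = 0.1 / 0.15 = 0.666667

0.67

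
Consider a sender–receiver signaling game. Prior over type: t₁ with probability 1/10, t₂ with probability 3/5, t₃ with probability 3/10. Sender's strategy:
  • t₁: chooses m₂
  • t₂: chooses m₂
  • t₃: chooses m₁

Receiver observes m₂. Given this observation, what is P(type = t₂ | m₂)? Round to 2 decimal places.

P(m₂) = (1/10)·1 + (3/5)·1 + (3/10)·0 = 7/10
P(t₂ | m₂) = ((3/5)·1) / (7/10) = (3/5) / (7/10) = 6/7

0.86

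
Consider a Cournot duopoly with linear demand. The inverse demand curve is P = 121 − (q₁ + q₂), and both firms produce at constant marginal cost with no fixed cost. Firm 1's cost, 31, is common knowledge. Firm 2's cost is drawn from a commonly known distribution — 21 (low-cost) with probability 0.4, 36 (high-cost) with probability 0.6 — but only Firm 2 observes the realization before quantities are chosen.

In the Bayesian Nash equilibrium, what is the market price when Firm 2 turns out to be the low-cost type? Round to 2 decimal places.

Type-c best response for Firm 2: q₂(c) = (121 − c)/2 − q₁/2.
Firm 1 maximizes expected profit; its first-order condition is 121 − 2q₁ − E[q₂] − 31 = 0.
Substituting E[q₂] and solving: E[c₂] = 30, so q₁ = (121 − 2·31 + 30)/3 = 29.6667.
q₂(low-cost) = 35.1667, so P = 121 − (29.6667 + 35.1667) = 56.1667.

56.17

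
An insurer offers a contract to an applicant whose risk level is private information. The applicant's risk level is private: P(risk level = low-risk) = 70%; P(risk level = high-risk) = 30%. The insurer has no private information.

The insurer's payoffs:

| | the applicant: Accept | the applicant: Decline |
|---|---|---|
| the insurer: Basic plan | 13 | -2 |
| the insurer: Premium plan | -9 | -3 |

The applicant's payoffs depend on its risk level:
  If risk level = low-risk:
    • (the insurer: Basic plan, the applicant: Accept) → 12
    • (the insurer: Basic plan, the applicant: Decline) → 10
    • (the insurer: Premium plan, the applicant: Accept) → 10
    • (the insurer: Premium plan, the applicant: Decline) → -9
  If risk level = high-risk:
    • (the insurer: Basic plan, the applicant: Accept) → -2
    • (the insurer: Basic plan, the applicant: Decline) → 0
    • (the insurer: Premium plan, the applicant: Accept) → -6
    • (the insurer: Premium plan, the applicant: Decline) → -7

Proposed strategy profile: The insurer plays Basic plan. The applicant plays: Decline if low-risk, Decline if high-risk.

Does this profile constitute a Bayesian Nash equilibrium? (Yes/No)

The insurer plays Basic plan: E[Basic plan] = 0.7·(-2) + 0.3·(-2) = -2; E[Premium plan] = -3. Best-responding. ✓
The applicant (risk level low-risk), facing Basic plan: Accept gives 12, Decline gives 10. Proposed Decline is not best — profitable deviation exists. ✗
The applicant (risk level high-risk), facing Basic plan: Accept gives -2, Decline gives 0. Proposed Decline is best. ✓

No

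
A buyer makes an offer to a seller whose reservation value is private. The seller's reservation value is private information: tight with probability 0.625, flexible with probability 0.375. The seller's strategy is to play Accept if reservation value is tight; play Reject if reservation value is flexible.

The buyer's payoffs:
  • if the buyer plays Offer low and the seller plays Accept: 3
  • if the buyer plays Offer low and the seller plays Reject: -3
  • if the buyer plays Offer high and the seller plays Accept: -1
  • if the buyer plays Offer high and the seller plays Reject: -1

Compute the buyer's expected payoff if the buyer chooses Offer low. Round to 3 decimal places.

0.750

Take the expectation over the seller's reservation value, weighting each type's action by its prior probability.
E[Offer low] = 0.625·3 + 0.375·(-3) = 1.875 + (-1.125) = 0.75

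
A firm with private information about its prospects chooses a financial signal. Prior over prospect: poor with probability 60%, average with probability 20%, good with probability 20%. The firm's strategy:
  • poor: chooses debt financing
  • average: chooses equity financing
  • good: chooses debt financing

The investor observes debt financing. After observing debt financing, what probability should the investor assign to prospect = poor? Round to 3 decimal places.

P(debt financing) = 0.6·1 + 0.2·0 + 0.2·1 = 0.8
P(poor | debt financing) = (0.6·1) / 0.8 = 0.6 / 0.8 = 0.75

0.750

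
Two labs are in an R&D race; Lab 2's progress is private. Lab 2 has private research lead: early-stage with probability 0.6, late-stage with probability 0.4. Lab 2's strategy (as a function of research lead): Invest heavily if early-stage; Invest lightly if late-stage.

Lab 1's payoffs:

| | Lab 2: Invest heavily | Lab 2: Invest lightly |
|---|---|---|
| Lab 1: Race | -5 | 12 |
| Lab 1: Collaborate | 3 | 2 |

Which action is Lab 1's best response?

Collaborate

E[Race] = 0.6·(-5) + 0.4·(12) = 1.8
E[Collaborate] = 0.6·(3) + 0.4·(2) = 2.6
Best response: Collaborate (2.6 is the largest).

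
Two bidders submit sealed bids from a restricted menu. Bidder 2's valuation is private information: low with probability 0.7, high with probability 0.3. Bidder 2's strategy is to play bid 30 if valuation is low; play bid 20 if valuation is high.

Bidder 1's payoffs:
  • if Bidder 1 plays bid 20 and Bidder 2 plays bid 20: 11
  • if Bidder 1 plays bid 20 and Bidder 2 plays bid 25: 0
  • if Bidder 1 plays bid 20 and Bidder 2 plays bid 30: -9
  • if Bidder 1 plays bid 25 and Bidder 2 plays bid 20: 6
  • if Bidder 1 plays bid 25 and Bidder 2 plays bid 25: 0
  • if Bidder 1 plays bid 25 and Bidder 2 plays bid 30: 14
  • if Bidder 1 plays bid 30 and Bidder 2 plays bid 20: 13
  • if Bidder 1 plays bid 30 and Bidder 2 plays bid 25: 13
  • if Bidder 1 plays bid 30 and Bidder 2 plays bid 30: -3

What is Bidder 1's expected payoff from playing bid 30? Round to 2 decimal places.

E[bid 30] = 0.7·(-3) + 0.3·13 = (-2.1) + 3.9 = 1.8

1.80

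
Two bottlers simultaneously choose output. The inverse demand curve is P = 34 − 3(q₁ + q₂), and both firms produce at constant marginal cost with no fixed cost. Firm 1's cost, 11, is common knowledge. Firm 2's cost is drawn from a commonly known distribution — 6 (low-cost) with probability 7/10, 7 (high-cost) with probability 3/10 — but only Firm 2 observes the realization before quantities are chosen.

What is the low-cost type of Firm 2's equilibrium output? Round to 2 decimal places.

3.65

Firm 2 with cost c maximizes (34 − 3(q₁+q₂) − c)·q₂, giving q₂(c) = (34 − c − 3q₁)/6.
E[c₂] = 7/10·6 + 3/10·7 = 6.3
Firm 1's FOC against E[q₂] yields q₁ = (34 − 2·11 + E[c₂])/9 = (34 − 22 + 6.3)/9 = 2.03333.
q₂(low-cost) = (34 − 6 − 3·2.03333)/6 = 3.65.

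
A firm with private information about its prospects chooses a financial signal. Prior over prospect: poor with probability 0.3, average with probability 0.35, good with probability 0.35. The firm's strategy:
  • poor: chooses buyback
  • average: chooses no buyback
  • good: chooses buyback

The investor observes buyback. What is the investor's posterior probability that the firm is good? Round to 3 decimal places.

0.538

Apply Bayes' rule using the sender's strategy as the likelihood.
P(buyback) = 0.3·1 + 0.35·0 + 0.35·1 = 0.65
P(good | buyback) = (0.35·1) / 0.65 = 0.35 / 0.65 = 0.538462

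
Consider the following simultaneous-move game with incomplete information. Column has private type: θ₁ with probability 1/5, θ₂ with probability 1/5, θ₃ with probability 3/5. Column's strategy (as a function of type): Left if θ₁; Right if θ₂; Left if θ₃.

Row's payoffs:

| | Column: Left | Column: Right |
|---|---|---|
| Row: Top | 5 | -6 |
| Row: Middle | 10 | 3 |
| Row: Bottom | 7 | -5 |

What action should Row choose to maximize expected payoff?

E[Top] = 1/5·(5) + 1/5·(-6) + 3/5·(5) = 14/5
E[Middle] = 1/5·(10) + 1/5·(3) + 3/5·(10) = 43/5
E[Bottom] = 1/5·(7) + 1/5·(-5) + 3/5·(7) = 23/5
Best response: Middle (43/5 is the largest).

Middle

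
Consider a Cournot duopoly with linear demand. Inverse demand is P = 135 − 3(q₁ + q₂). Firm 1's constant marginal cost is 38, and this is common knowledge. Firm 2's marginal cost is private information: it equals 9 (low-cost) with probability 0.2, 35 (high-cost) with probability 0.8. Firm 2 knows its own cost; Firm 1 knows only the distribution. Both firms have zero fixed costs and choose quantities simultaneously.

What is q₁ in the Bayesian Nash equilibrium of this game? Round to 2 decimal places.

9.87

Firm 2 with cost c maximizes (135 − 3(q₁+q₂) − c)·q₂, giving q₂(c) = (135 − c − 3q₁)/6.
E[c₂] = 0.2·9 + 0.8·35 = 29.8
Firm 1's FOC against E[q₂] yields q₁ = (135 − 2·38 + E[c₂])/9 = (135 − 76 + 29.8)/9 = 9.86667.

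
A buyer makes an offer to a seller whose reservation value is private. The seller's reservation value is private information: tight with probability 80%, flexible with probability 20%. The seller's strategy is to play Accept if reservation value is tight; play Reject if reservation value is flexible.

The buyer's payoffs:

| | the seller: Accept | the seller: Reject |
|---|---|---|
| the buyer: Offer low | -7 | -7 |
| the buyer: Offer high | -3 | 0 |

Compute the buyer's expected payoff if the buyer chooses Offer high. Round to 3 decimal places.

E[Offer high] = 0.8·(-3) + 0.2·0 = (-2.4) + 0 = -2.4

-2.400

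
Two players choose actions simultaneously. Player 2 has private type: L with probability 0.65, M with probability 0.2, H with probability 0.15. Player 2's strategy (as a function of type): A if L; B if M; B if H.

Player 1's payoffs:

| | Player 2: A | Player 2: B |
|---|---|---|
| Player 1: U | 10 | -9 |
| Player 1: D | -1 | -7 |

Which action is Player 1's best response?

U

E[U] = 0.65·(10) + 0.2·(-9) + 0.15·(-9) = 3.35
E[D] = 0.65·(-1) + 0.2·(-7) + 0.15·(-7) = -3.1
Best response: U (3.35 is the largest).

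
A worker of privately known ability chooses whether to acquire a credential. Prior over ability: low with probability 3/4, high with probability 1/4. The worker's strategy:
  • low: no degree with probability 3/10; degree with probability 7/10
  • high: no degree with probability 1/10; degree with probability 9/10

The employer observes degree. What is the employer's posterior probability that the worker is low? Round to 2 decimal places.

0.70

P(degree) = (3/4)·(7/10) + (1/4)·(9/10) = 3/4
P(low | degree) = ((3/4)·(7/10)) / (3/4) = (21/40) / (3/4) = 7/10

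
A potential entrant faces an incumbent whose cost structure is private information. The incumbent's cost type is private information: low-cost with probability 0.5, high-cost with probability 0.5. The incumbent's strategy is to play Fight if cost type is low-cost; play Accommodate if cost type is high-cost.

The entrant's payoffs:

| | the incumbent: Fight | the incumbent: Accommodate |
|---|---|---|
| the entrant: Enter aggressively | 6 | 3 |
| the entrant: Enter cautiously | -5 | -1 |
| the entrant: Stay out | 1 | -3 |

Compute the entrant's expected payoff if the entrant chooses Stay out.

-1

E[Stay out] = 0.5·1 + 0.5·(-3) = 0.5 + (-1.5) = -1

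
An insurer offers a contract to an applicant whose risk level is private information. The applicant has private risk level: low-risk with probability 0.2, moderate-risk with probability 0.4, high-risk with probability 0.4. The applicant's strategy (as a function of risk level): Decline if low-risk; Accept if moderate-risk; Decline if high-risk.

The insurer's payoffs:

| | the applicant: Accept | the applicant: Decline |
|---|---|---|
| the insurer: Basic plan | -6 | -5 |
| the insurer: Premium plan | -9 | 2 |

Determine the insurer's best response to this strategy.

Premium plan

E[Basic plan] = 0.2·(-5) + 0.4·(-6) + 0.4·(-5) = -5.4
E[Premium plan] = 0.2·(2) + 0.4·(-9) + 0.4·(2) = -2.4
Best response: Premium plan (-2.4 is the largest).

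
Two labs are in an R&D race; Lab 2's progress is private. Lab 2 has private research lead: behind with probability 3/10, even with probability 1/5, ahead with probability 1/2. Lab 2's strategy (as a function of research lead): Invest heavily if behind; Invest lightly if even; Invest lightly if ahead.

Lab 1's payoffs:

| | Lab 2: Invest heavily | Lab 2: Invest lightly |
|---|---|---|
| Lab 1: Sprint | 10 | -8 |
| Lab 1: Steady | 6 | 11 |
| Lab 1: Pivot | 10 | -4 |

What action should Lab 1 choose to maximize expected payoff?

Compute Lab 1's expected payoff for each action, taking the expectation over Lab 2's type.
E[Sprint] = 3/10·(10) + 1/5·(-8) + 1/2·(-8) = -13/5
E[Steady] = 3/10·(6) + 1/5·(11) + 1/2·(11) = 19/2
E[Pivot] = 3/10·(10) + 1/5·(-4) + 1/2·(-4) = 1/5
Best response: Steady (19/2 is the largest).

Steady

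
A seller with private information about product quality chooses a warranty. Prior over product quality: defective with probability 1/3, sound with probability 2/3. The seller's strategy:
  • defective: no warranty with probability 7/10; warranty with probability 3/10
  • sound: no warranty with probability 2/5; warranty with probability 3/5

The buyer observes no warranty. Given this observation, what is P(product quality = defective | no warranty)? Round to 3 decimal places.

P(no warranty) = (1/3)·(7/10) + (2/3)·(2/5) = 1/2
P(defective | no warranty) = ((1/3)·(7/10)) / (1/2) = (7/30) / (1/2) = 7/15

0.467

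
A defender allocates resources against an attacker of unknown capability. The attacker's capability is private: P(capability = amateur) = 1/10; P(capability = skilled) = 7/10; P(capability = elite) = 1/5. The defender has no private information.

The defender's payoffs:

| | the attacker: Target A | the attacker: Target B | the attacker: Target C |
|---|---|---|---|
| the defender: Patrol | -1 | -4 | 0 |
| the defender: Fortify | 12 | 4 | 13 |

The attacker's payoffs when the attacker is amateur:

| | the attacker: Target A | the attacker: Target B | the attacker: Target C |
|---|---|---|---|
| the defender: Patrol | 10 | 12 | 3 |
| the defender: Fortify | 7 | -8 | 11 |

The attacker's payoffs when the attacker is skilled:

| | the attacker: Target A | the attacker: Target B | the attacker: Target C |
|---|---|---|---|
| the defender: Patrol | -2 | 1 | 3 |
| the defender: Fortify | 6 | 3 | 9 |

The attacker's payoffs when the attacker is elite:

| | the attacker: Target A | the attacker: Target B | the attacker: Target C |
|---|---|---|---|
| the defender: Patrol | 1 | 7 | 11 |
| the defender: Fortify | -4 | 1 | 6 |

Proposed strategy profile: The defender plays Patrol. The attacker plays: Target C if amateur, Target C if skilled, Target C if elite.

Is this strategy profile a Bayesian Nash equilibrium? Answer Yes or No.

No

A profile is a BNE iff every type of every player is best-responding given beliefs about the other side.
The defender plays Patrol: E[Patrol] = 1/10·(0) + 7/10·(0) + 1/5·(0) = 0; E[Fortify] = 13. Not best-responding. ✗
The attacker (capability amateur), facing Patrol: Target A gives 10, Target B gives 12, Target C gives 3. Proposed Target C is not best — profitable deviation exists. ✗
The attacker (capability skilled), facing Patrol: Target A gives -2, Target B gives 1, Target C gives 3. Proposed Target C is best. ✓
The attacker (capability elite), facing Patrol: Target A gives 1, Target B gives 7, Target C gives 11. Proposed Target C is best. ✓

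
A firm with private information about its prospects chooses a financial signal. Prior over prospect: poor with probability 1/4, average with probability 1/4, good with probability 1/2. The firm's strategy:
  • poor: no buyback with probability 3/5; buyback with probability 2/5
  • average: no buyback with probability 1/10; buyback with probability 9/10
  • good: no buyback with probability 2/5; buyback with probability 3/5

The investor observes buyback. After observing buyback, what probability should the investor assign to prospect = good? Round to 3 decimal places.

0.480

Apply Bayes' rule using the sender's strategy as the likelihood.
P(buyback) = (1/4)·(2/5) + (1/4)·(9/10) + (1/2)·(3/5) = 5/8
P(good | buyback) = ((1/2)·(3/5)) / (5/8) = (3/10) / (5/8) = 12/25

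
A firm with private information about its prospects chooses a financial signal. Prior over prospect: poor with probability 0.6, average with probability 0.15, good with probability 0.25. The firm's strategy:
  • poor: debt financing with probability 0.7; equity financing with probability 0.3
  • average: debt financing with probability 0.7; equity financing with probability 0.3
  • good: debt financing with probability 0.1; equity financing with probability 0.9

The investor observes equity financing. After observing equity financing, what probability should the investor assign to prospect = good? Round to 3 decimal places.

P(equity financing) = 0.6·0.3 + 0.15·0.3 + 0.25·0.9 = 0.45
P(good | equity financing) = (0.25·0.9) / 0.45 = 0.225 / 0.45 = 0.5

0.500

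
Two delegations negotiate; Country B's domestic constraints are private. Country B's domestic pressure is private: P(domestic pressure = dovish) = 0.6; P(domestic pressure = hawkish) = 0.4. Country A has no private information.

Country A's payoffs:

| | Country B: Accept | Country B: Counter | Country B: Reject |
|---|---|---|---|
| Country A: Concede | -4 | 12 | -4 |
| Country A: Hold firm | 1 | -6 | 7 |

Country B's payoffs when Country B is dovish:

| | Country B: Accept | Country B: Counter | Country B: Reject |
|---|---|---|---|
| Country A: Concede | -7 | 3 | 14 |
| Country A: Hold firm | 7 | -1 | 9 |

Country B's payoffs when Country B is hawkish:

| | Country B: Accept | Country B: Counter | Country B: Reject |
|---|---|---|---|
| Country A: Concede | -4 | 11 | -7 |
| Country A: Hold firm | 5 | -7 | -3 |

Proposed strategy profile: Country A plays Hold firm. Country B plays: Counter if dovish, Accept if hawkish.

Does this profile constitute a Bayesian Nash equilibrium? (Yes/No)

No

A profile is a BNE iff every type of every player is best-responding given beliefs about the other side.
Country A plays Hold firm: E[Hold firm] = 0.6·(-6) + 0.4·(1) = -3.2; E[Concede] = 5.6. Not best-responding. ✗
Country B (domestic pressure dovish), facing Hold firm: Accept gives 7, Counter gives -1, Reject gives 9. Proposed Counter is not best — profitable deviation exists. ✗
Country B (domestic pressure hawkish), facing Hold firm: Accept gives 5, Counter gives -7, Reject gives -3. Proposed Accept is best. ✓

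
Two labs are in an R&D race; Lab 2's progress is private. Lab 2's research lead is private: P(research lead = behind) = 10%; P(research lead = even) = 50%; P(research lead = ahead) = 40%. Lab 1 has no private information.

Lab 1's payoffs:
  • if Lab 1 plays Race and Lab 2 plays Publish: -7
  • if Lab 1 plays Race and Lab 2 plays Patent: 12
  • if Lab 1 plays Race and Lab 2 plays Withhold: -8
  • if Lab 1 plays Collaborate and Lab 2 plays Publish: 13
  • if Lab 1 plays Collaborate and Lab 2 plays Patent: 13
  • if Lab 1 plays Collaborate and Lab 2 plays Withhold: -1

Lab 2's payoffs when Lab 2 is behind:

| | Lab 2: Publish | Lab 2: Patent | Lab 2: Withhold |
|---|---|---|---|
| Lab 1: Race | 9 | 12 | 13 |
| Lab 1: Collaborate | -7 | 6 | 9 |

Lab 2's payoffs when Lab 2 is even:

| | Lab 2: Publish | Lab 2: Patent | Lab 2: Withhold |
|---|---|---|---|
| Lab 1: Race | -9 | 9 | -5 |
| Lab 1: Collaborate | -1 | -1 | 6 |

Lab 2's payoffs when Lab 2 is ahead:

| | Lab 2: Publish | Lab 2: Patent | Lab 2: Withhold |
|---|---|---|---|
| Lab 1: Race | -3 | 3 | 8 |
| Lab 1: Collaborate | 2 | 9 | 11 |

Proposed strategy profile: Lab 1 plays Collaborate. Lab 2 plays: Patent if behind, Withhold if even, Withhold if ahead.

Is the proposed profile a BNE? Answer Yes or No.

A profile is a BNE iff every type of every player is best-responding given beliefs about the other side.
Lab 1 plays Collaborate: E[Collaborate] = 0.1·(13) + 0.5·(-1) + 0.4·(-1) = 0.4; E[Race] = -6. Best-responding. ✓
Lab 2 (research lead behind), facing Collaborate: Publish gives -7, Patent gives 6, Withhold gives 9. Proposed Patent is not best — profitable deviation exists. ✗
Lab 2 (research lead even), facing Collaborate: Publish gives -1, Patent gives -1, Withhold gives 6. Proposed Withhold is best. ✓
Lab 2 (research lead ahead), facing Collaborate: Publish gives 2, Patent gives 9, Withhold gives 11. Proposed Withhold is best. ✓

No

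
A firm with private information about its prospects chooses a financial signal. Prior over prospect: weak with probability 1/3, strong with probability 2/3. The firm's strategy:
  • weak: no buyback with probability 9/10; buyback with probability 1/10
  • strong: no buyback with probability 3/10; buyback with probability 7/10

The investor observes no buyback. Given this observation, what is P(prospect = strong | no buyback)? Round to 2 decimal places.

0.40

P(no buyback) = (1/3)·(9/10) + (2/3)·(3/10) = 1/2
P(strong | no buyback) = ((2/3)·(3/10)) / (1/2) = (1/5) / (1/2) = 2/5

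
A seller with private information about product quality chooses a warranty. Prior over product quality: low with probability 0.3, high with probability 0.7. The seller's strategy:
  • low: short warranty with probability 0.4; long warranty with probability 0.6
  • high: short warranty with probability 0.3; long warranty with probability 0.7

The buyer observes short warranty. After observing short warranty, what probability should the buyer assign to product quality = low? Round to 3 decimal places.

0.364

P(short warranty) = 0.3·0.4 + 0.7·0.3 = 0.33
P(low | short warranty) = (0.3·0.4) / 0.33 = 0.12 / 0.33 = 0.363636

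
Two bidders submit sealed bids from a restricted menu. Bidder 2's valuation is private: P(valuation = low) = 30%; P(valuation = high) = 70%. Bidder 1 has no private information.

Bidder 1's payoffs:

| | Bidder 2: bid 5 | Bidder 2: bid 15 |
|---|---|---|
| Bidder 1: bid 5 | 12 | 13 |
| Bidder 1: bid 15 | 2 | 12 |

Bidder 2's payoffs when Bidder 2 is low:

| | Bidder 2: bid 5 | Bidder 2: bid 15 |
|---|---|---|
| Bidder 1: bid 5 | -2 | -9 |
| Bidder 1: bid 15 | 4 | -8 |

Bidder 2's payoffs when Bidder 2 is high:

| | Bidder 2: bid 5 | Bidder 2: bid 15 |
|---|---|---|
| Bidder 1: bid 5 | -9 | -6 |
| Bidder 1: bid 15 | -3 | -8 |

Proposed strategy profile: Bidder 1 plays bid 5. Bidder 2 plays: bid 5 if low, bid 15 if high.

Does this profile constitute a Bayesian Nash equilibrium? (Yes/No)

Yes

Bidder 1 plays bid 5: E[bid 5] = 0.3·(12) + 0.7·(13) = 12.7; E[bid 15] = 9. Best-responding. ✓
Bidder 2 (valuation low), facing bid 5: bid 5 gives -2, bid 15 gives -9. Proposed bid 5 is best. ✓
Bidder 2 (valuation high), facing bid 5: bid 5 gives -9, bid 15 gives -6. Proposed bid 15 is best. ✓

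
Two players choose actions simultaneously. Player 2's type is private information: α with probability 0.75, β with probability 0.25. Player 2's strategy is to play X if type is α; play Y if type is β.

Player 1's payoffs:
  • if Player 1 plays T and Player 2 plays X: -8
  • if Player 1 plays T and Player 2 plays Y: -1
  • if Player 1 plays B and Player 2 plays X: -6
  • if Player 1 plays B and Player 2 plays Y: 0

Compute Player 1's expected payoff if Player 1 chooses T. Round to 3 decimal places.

-6.250

E[T] = 0.75·(-8) + 0.25·(-1) = (-6) + (-0.25) = -6.25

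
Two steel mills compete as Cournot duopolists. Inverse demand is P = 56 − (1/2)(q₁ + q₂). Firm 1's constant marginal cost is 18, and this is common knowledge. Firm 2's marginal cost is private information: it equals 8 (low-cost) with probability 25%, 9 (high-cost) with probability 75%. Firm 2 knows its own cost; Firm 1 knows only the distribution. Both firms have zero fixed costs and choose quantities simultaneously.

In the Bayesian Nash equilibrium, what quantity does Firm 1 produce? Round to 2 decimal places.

19.17

Firm 2 with cost c maximizes (56 − (1/2)(q₁+q₂) − c)·q₂, giving q₂(c) = (56 − c − (1/2)q₁).
E[c₂] = 0.25·8 + 0.75·9 = 8.75
Firm 1's FOC against E[q₂] yields q₁ = (56 − 2·18 + E[c₂])/(3/2) = (56 − 36 + 8.75)/(3/2) = 19.1667.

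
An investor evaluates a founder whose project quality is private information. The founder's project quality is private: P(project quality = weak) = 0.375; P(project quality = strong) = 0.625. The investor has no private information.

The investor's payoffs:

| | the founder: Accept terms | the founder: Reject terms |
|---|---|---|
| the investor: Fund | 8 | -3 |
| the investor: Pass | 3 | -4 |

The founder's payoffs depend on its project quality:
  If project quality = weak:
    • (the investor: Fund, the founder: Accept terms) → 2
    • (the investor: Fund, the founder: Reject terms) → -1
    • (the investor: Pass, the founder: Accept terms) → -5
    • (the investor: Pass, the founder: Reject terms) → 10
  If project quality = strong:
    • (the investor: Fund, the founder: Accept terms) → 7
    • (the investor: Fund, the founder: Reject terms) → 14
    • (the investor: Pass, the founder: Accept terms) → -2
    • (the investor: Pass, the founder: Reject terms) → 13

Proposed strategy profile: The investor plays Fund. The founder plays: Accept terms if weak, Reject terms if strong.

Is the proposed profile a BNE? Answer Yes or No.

The investor plays Fund: E[Fund] = 0.375·(8) + 0.625·(-3) = 1.125; E[Pass] = -1.375. Best-responding. ✓
The founder (project quality weak), facing Fund: Accept terms gives 2, Reject terms gives -1. Proposed Accept terms is best. ✓
The founder (project quality strong), facing Fund: Accept terms gives 7, Reject terms gives 14. Proposed Reject terms is best. ✓

Yes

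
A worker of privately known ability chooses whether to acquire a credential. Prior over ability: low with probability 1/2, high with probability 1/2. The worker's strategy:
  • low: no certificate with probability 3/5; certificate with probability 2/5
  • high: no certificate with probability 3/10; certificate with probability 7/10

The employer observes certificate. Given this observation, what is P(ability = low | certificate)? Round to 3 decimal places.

P(certificate) = (1/2)·(2/5) + (1/2)·(7/10) = 11/20
P(low | certificate) = ((1/2)·(2/5)) / (11/20) = (1/5) / (11/20) = 4/11

0.364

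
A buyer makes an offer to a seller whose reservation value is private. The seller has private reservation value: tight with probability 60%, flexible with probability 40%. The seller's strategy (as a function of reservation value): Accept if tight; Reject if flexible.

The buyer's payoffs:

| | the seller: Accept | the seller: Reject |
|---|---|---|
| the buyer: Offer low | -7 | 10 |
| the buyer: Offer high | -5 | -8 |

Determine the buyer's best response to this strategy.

Offer low

E[Offer low] = 0.6·(-7) + 0.4·(10) = -0.2
E[Offer high] = 0.6·(-5) + 0.4·(-8) = -6.2
Best response: Offer low (-0.2 is the largest).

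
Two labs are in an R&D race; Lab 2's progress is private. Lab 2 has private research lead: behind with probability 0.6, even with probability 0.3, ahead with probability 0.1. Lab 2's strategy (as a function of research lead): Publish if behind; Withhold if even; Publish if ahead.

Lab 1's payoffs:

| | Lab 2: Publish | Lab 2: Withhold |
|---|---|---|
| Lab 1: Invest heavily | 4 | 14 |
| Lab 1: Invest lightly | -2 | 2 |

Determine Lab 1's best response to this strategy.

Invest heavily

Compute Lab 1's expected payoff for each action, taking the expectation over Lab 2's type.
E[Invest heavily] = 0.6·(4) + 0.3·(14) + 0.1·(4) = 7
E[Invest lightly] = 0.6·(-2) + 0.3·(2) + 0.1·(-2) = -0.8
Best response: Invest heavily (7 is the largest).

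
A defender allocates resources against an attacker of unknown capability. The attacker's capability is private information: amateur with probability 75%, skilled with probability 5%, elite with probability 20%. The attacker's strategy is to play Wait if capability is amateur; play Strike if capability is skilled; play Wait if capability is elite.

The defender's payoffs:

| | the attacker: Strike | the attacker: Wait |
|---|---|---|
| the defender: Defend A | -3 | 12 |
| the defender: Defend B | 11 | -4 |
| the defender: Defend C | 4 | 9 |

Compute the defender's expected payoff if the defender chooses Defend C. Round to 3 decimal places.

8.750

E[Defend C] = 0.75·9 + 0.05·4 + 0.2·9 = 6.75 + 0.2 + 1.8 = 8.75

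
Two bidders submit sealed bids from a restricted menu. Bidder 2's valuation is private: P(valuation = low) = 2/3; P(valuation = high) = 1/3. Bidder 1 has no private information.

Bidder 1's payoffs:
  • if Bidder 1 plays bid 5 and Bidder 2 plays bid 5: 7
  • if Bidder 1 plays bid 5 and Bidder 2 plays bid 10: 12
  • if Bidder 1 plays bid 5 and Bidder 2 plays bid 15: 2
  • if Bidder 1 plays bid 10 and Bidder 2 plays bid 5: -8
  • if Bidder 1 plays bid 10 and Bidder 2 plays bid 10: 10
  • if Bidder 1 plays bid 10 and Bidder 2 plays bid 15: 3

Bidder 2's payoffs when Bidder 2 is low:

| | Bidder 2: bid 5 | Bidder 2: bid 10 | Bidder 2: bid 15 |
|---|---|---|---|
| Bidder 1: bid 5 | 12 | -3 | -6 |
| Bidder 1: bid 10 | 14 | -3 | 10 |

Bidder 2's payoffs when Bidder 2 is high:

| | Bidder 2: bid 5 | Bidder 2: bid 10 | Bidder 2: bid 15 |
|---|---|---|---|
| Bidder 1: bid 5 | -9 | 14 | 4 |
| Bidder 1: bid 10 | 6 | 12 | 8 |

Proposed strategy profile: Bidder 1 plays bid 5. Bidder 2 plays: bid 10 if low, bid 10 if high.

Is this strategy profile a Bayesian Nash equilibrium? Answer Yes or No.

Bidder 1 plays bid 5: E[bid 5] = 2/3·(12) + 1/3·(12) = 12; E[bid 10] = 10. Best-responding. ✓
Bidder 2 (valuation low), facing bid 5: bid 5 gives 12, bid 10 gives -3, bid 15 gives -6. Proposed bid 10 is not best — profitable deviation exists. ✗
Bidder 2 (valuation high), facing bid 5: bid 5 gives -9, bid 10 gives 14, bid 15 gives 4. Proposed bid 10 is best. ✓

No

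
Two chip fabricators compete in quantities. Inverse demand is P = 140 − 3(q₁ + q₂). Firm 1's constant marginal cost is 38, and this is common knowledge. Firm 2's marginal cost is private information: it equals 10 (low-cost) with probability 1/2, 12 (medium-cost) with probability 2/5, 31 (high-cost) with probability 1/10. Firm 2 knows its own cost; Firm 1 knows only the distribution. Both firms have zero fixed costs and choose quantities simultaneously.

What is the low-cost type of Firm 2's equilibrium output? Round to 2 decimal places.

17.39

Firm 2 with cost c maximizes (140 − 3(q₁+q₂) − c)·q₂, giving q₂(c) = (140 − c − 3q₁)/6.
E[c₂] = 1/2·10 + 2/5·12 + 1/10·31 = 12.9
Firm 1's FOC against E[q₂] yields q₁ = (140 − 2·38 + E[c₂])/9 = (140 − 76 + 12.9)/9 = 8.54444.
q₂(low-cost) = (140 − 10 − 3·8.54444)/6 = 17.3944.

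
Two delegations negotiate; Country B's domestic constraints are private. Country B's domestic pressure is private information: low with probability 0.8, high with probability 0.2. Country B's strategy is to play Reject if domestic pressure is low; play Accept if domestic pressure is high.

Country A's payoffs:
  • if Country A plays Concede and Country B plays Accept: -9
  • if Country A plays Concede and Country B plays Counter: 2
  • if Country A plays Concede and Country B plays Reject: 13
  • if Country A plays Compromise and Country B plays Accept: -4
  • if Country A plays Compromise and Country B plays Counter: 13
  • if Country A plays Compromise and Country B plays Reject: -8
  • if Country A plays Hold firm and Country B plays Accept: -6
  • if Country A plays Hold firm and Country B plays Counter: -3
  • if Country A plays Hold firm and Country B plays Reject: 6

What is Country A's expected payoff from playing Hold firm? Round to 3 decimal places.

Take the expectation over Country B's domestic pressure, weighting each type's action by its prior probability.
E[Hold firm] = 0.8·6 + 0.2·(-6) = 4.8 + (-1.2) = 3.6

3.600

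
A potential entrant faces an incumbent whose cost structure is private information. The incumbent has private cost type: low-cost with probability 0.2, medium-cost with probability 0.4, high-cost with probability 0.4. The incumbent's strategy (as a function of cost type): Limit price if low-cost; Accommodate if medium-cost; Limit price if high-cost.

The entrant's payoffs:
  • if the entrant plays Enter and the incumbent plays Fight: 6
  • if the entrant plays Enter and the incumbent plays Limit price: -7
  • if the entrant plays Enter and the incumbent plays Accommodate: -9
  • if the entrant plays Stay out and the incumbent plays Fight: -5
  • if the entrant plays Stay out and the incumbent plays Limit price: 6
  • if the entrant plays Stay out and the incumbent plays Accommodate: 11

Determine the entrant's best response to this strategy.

E[Enter] = 0.2·(-7) + 0.4·(-9) + 0.4·(-7) = -7.8
E[Stay out] = 0.2·(6) + 0.4·(11) + 0.4·(6) = 8
Best response: Stay out (8 is the largest).

Stay out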